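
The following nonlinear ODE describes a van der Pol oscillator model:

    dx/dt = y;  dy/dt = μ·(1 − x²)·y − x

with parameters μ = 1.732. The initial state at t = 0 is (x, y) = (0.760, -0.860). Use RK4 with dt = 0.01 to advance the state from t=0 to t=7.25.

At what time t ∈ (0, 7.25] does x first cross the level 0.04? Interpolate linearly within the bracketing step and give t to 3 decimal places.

t = 0.524

t=0.000: state=(0.760, -0.860)
step 1 (dt=0.01): k1=(-0.860, -1.389), k2=(-0.867, -1.400), k3=(-0.867, -1.400), k4=(-0.874, -1.411); state += dt/6·(k1+2k2+2k3+k4)
t=0.010: state=(0.751, -0.874)
t=0.020: state=(0.743, -0.888)
t=0.030: state=(0.734, -0.903)
continuing one RK4 step at a time; state shown every 25 steps (Δt=0.25):
t=0.250: state=(0.495, -1.295)
t=0.500: state=(0.090, -2.004)
t=0.520: state=(0.049, -2.076)
next step: t=0.530: state=(0.028, -2.112) — x has crossed 0.04
linear interpolation between t=0.520 (0.04872) and t=0.530 (0.02778) → t≈0.524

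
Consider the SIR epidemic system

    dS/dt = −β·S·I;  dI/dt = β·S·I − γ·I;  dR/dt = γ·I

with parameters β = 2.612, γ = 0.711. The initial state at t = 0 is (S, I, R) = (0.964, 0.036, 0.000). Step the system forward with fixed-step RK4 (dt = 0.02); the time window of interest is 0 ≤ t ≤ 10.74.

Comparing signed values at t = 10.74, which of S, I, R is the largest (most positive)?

t=0.000: state=(0.964, 0.036, 0.000)
step 1 (dt=0.02): k1=(-0.091, 0.065, 0.026), k2=(-0.092, 0.066, 0.026), k3=(-0.092, 0.066, 0.026), k4=(-0.094, 0.067, 0.027); state += dt/6·(k1+2k2+2k3+k4)
t=0.020: state=(0.962, 0.037, 0.001)
t=0.040: state=(0.960, 0.039, 0.001)
t=0.060: state=(0.958, 0.040, 0.002)
continuing one RK4 step at a time; state shown every 25 steps (Δt=0.5):
t=0.500: state=(0.894, 0.085, 0.020)
t=1.000: state=(0.757, 0.177, 0.066)
t=1.500: state=(0.556, 0.294, 0.150)
t=2.000: state=(0.357, 0.373, 0.270)
t=2.500: state=(0.217, 0.377, 0.406)
t=3.000: state=(0.136, 0.331, 0.532)
t=3.500: state=(0.092, 0.269, 0.639)
t=4.000: state=(0.067, 0.209, 0.724)
t=4.500: state=(0.053, 0.158, 0.789)
t=5.000: state=(0.044, 0.118, 0.838)
t=5.500: state=(0.039, 0.087, 0.874)
t=6.000: state=(0.035, 0.064, 0.901)
t=6.500: state=(0.033, 0.047, 0.920)
t=7.000: state=(0.031, 0.034, 0.934)
t=7.500: state=(0.030, 0.025, 0.945)
t=8.000: state=(0.029, 0.018, 0.953)
t=8.500: state=(0.029, 0.013, 0.958)
t=9.000: state=(0.028, 0.010, 0.962)
t=9.500: state=(0.028, 0.007, 0.965)
t=10.000: state=(0.028, 0.005, 0.967)
t=10.500: state=(0.027, 0.004, 0.969)
t=10.740: state=(0.027, 0.003, 0.969)
compare at T: S=0.027, I=0.003, R=0.969

largest component: R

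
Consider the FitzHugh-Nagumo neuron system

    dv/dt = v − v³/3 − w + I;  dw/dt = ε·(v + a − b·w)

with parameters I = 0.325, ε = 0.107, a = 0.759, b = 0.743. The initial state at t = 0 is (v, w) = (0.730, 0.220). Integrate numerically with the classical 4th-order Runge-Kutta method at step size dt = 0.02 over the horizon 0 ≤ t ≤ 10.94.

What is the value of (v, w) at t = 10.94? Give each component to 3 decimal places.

t=0.000: state=(0.730, 0.220)
step 1 (dt=0.02): k1=(0.705, 0.142), k2=(0.707, 0.142), k3=(0.707, 0.142), k4=(0.709, 0.143); state += dt/6·(k1+2k2+2k3+k4)
t=0.020: state=(0.744, 0.223)
t=0.040: state=(0.758, 0.226)
t=0.060: state=(0.773, 0.229)
continuing one RK4 step at a time; state shown every 25 steps (Δt=0.5):
t=0.500: state=(1.088, 0.299)
t=1.000: state=(1.375, 0.392)
t=1.500: state=(1.526, 0.494)
t=2.000: state=(1.568, 0.596)
t=2.500: state=(1.552, 0.694)
t=3.000: state=(1.510, 0.787)
t=3.500: state=(1.455, 0.874)
t=4.000: state=(1.391, 0.955)
t=4.500: state=(1.319, 1.028)
t=5.000: state=(1.241, 1.095)
t=5.500: state=(1.152, 1.155)
t=6.000: state=(1.051, 1.208)
t=6.500: state=(0.931, 1.253)
t=7.000: state=(0.781, 1.289)
t=7.500: state=(0.580, 1.314)
t=8.000: state=(0.288, 1.326)
t=8.500: state=(-0.175, 1.318)
t=9.000: state=(-0.885, 1.280)
t=9.500: state=(-1.610, 1.203)
t=10.000: state=(-1.936, 1.101)
t=10.500: state=(-1.997, 0.994)
t=10.940: state=(-1.986, 0.903)

(v, w) = (-1.986, 0.903)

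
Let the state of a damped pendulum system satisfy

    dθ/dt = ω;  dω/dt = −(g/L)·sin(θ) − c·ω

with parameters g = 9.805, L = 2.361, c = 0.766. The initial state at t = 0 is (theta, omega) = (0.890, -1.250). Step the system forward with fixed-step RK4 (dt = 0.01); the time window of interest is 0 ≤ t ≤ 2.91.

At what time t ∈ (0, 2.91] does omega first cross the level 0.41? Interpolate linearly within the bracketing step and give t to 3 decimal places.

t = 1.461

t=0.000: state=(0.890, -1.250)
step 1 (dt=0.01): k1=(-1.250, -2.270), k2=(-1.261, -2.245), k3=(-1.261, -2.244), k4=(-1.272, -2.219); state += dt/6·(k1+2k2+2k3+k4)
t=0.010: state=(0.877, -1.272)
t=0.020: state=(0.865, -1.294)
t=0.030: state=(0.852, -1.316)
continuing one RK4 step at a time; state shown every 10 steps (Δt=0.1):
t=0.100: state=(0.755, -1.451)
t=0.200: state=(0.602, -1.594)
t=0.300: state=(0.438, -1.675)
t=0.400: state=(0.269, -1.689)
t=0.500: state=(0.102, -1.638)
t=0.600: state=(-0.057, -1.525)
t=0.700: state=(-0.201, -1.361)
t=0.800: state=(-0.327, -1.155)
t=0.900: state=(-0.431, -0.921)
t=1.000: state=(-0.511, -0.671)
t=1.100: state=(-0.565, -0.415)
t=1.200: state=(-0.594, -0.165)
t=1.300: state=(-0.599, 0.072)
t=1.400: state=(-0.580, 0.290)
t=1.460: state=(-0.559, 0.408)
next step: t=1.470: state=(-0.555, 0.427) — omega has crossed 0.41
linear interpolation between t=1.460 (0.40832) and t=1.470 (0.42708) → t≈1.461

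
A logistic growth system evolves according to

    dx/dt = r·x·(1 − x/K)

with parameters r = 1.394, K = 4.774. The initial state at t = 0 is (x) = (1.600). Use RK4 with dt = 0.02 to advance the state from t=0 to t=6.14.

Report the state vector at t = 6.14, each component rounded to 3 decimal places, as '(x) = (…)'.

t=0.000: state=(1.600)
step 1 (dt=0.02): k1=(1.483), k2=(1.490), k3=(1.490), k4=(1.496); state += dt/6·(k1+2k2+2k3+k4)
t=0.020: state=(1.630)
t=0.040: state=(1.660)
t=0.060: state=(1.690)
continuing one RK4 step at a time; state shown every 10 steps (Δt=0.2):
t=0.200: state=(1.909)
t=0.400: state=(2.235)
t=0.600: state=(2.567)
t=0.800: state=(2.893)
t=1.000: state=(3.199)
t=1.200: state=(3.479)
t=1.400: state=(3.724)
t=1.600: state=(3.935)
t=1.800: state=(4.111)
t=2.000: state=(4.255)
t=2.200: state=(4.370)
t=2.400: state=(4.462)
t=2.600: state=(4.534)
t=2.800: state=(4.590)
t=3.000: state=(4.634)
t=3.200: state=(4.667)
t=3.400: state=(4.693)
t=3.600: state=(4.712)
t=3.800: state=(4.727)
t=4.000: state=(4.738)
t=4.200: state=(4.747)
t=4.400: state=(4.754)
t=4.600: state=(4.759)
t=4.800: state=(4.762)
t=5.000: state=(4.765)
t=5.200: state=(4.767)
t=5.400: state=(4.769)
t=5.600: state=(4.770)
t=5.800: state=(4.771)
t=6.000: state=(4.772)
t=6.140: state=(4.772)

(x) = (4.772)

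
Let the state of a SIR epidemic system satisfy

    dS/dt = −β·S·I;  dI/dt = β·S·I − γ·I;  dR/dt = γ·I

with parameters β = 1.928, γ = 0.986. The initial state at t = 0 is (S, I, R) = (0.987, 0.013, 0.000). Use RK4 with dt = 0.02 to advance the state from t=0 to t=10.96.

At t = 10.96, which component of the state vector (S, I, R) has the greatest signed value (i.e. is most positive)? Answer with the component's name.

t=0.000: state=(0.987, 0.013, 0.000)
step 1 (dt=0.02): k1=(-0.025, 0.012, 0.013), k2=(-0.025, 0.012, 0.013), k3=(-0.025, 0.012, 0.013), k4=(-0.025, 0.012, 0.013); state += dt/6·(k1+2k2+2k3+k4)
t=0.020: state=(0.987, 0.013, 0.000)
t=0.040: state=(0.986, 0.013, 0.001)
t=0.060: state=(0.985, 0.014, 0.001)
continuing one RK4 step at a time; state shown every 25 steps (Δt=0.5):
t=0.500: state=(0.971, 0.020, 0.008)
t=1.000: state=(0.948, 0.031, 0.021)
t=1.500: state=(0.913, 0.047, 0.040)
t=2.000: state=(0.864, 0.068, 0.068)
t=2.500: state=(0.800, 0.093, 0.108)
t=3.000: state=(0.722, 0.118, 0.160)
t=3.500: state=(0.638, 0.139, 0.223)
t=4.000: state=(0.554, 0.151, 0.295)
t=4.500: state=(0.479, 0.151, 0.370)
t=5.000: state=(0.415, 0.142, 0.442)
t=5.500: state=(0.365, 0.126, 0.509)
t=6.000: state=(0.326, 0.107, 0.566)
t=6.500: state=(0.297, 0.089, 0.615)
t=7.000: state=(0.275, 0.071, 0.654)
t=7.500: state=(0.258, 0.056, 0.685)
t=8.000: state=(0.246, 0.044, 0.710)
t=8.500: state=(0.237, 0.034, 0.729)
t=9.000: state=(0.231, 0.026, 0.744)
t=9.500: state=(0.226, 0.020, 0.755)
t=10.000: state=(0.222, 0.015, 0.763)
t=10.500: state=(0.219, 0.011, 0.770)
t=10.960: state=(0.217, 0.009, 0.774)
compare at T: S=0.217, I=0.009, R=0.774

largest component: R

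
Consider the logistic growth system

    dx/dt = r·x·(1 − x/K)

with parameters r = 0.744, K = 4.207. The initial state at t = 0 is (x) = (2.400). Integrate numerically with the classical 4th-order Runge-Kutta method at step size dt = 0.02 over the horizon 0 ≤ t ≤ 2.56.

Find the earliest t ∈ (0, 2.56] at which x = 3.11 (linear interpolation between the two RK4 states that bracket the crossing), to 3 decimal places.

t = 1.019

t=0.000: state=(2.400)
step 1 (dt=0.02): k1=(0.767), k2=(0.766), k3=(0.766), k4=(0.765); state += dt/6·(k1+2k2+2k3+k4)
t=0.020: state=(2.415)
t=0.040: state=(2.431)
t=0.060: state=(2.446)
continuing one RK4 step at a time; state shown every 5 steps (Δt=0.1):
t=0.100: state=(2.476)
t=0.200: state=(2.552)
t=0.300: state=(2.626)
t=0.400: state=(2.698)
t=0.500: state=(2.770)
t=0.600: state=(2.839)
t=0.700: state=(2.907)
t=0.800: state=(2.973)
t=0.900: state=(3.037)
t=1.000: state=(3.098)
next step: t=1.020: state=(3.111) — x has crossed 3.11
linear interpolation between t=1.000 (3.09841) and t=1.020 (3.11052) → t≈1.019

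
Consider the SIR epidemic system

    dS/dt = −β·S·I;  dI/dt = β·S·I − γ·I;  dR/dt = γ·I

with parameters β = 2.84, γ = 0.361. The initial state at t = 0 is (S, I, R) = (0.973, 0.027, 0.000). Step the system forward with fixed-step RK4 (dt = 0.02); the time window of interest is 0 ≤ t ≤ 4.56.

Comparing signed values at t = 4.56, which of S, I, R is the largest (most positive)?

largest component: R

t=0.000: state=(0.973, 0.027, 0.000)
step 1 (dt=0.02): k1=(-0.075, 0.065, 0.010), k2=(-0.076, 0.066, 0.010), k3=(-0.076, 0.066, 0.010), k4=(-0.078, 0.068, 0.010); state += dt/6·(k1+2k2+2k3+k4)
t=0.020: state=(0.971, 0.028, 0.000)
t=0.040: state=(0.970, 0.030, 0.000)
t=0.060: state=(0.968, 0.031, 0.001)
continuing one RK4 step at a time; state shown every 10 steps (Δt=0.2):
t=0.200: state=(0.954, 0.043, 0.002)
t=0.400: state=(0.925, 0.069, 0.006)
t=0.600: state=(0.880, 0.107, 0.013)
t=0.800: state=(0.816, 0.162, 0.022)
t=1.000: state=(0.730, 0.233, 0.037)
t=1.200: state=(0.624, 0.319, 0.056)
t=1.400: state=(0.508, 0.410, 0.083)
t=1.600: state=(0.393, 0.492, 0.115)
t=1.800: state=(0.291, 0.555, 0.153)
t=2.000: state=(0.210, 0.595, 0.195)
t=2.200: state=(0.149, 0.613, 0.239)
t=2.400: state=(0.105, 0.612, 0.283)
t=2.600: state=(0.074, 0.599, 0.327)
t=2.800: state=(0.053, 0.577, 0.369)
t=3.000: state=(0.039, 0.551, 0.410)
t=3.200: state=(0.028, 0.523, 0.449)
t=3.400: state=(0.021, 0.493, 0.486)
t=3.600: state=(0.016, 0.464, 0.520)
t=3.800: state=(0.013, 0.435, 0.552)
t=4.000: state=(0.010, 0.407, 0.583)
t=4.200: state=(0.008, 0.381, 0.611)
t=4.400: state=(0.006, 0.356, 0.638)
t=4.560: state=(0.006, 0.337, 0.658)
compare at T: S=0.006, I=0.337, R=0.658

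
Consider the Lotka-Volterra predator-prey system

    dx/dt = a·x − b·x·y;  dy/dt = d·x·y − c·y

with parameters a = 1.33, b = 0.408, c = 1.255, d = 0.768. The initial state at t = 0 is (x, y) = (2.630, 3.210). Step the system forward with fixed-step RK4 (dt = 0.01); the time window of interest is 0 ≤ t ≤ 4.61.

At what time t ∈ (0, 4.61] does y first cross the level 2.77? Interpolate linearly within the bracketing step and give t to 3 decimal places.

t = 2.546

t=0.000: state=(2.630, 3.210)
step 1 (dt=0.01): k1=(0.053, 2.455), k2=(0.040, 2.465), k3=(0.040, 2.465), k4=(0.027, 2.475); state += dt/6·(k1+2k2+2k3+k4)
t=0.010: state=(2.630, 3.235)
t=0.020: state=(2.631, 3.259)
t=0.030: state=(2.630, 3.285)
continuing one RK4 step at a time; state shown every 20 steps (Δt=0.2):
t=0.200: state=(2.586, 3.733)
t=0.400: state=(2.433, 4.276)
t=0.600: state=(2.195, 4.751)
t=0.800: state=(1.916, 5.069)
t=1.000: state=(1.643, 5.182)
t=1.200: state=(1.408, 5.093)
t=1.400: state=(1.223, 4.846)
t=1.600: state=(1.090, 4.501)
t=1.800: state=(1.000, 4.109)
t=2.000: state=(0.949, 3.712)
t=2.200: state=(0.929, 3.334)
t=2.400: state=(0.936, 2.993)
t=2.540: state=(0.957, 2.779)
next step: t=2.550: state=(0.958, 2.765) — y has crossed 2.77
linear interpolation between t=2.540 (2.77902) and t=2.550 (2.76461) → t≈2.546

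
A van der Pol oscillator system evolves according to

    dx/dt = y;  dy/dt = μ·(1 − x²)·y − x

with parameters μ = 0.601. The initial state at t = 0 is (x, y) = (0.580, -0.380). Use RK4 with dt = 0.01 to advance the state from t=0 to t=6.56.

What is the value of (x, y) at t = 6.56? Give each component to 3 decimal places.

(x, y) = (1.005, -1.251)

t=0.000: state=(0.580, -0.380)
step 1 (dt=0.01): k1=(-0.380, -0.732), k2=(-0.384, -0.732), k3=(-0.384, -0.732), k4=(-0.387, -0.732); state += dt/6·(k1+2k2+2k3+k4)
t=0.010: state=(0.576, -0.387)
t=0.020: state=(0.572, -0.395)
t=0.030: state=(0.568, -0.402)
continuing one RK4 step at a time; state shown every 25 steps (Δt=0.25):
t=0.250: state=(0.462, -0.563)
t=0.500: state=(0.299, -0.743)
t=0.750: state=(0.092, -0.911)
t=1.000: state=(-0.155, -1.051)
t=1.250: state=(-0.429, -1.129)
t=1.500: state=(-0.710, -1.099)
t=1.750: state=(-0.967, -0.934)
t=2.000: state=(-1.167, -0.649)
t=2.250: state=(-1.286, -0.304)
t=2.500: state=(-1.319, 0.037)
t=2.750: state=(-1.271, 0.343)
t=3.000: state=(-1.151, 0.613)
t=3.250: state=(-0.966, 0.866)
t=3.500: state=(-0.718, 1.120)
t=3.750: state=(-0.404, 1.389)
t=4.000: state=(-0.023, 1.660)
t=4.250: state=(0.420, 1.863)
t=4.500: state=(0.891, 1.855)
t=4.750: state=(1.319, 1.516)
t=5.000: state=(1.628, 0.926)
t=5.250: state=(1.782, 0.320)
t=5.500: state=(1.799, -0.153)
t=5.750: state=(1.716, -0.490)
t=6.000: state=(1.561, -0.744)
t=6.250: state=(1.347, -0.965)
t=6.500: state=(1.078, -1.192)
t=6.560: state=(1.005, -1.251)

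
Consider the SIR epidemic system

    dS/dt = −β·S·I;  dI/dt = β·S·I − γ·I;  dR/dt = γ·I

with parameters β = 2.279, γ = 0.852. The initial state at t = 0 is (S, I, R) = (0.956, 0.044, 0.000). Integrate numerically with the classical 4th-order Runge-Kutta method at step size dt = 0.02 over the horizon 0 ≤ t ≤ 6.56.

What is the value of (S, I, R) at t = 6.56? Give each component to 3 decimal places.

(S, I, R) = (0.094, 0.039, 0.867)

t=0.000: state=(0.956, 0.044, 0.000)
step 1 (dt=0.02): k1=(-0.096, 0.058, 0.037), k2=(-0.097, 0.059, 0.038), k3=(-0.097, 0.059, 0.038), k4=(-0.098, 0.060, 0.038); state += dt/6·(k1+2k2+2k3+k4)
t=0.020: state=(0.954, 0.045, 0.001)
t=0.040: state=(0.952, 0.046, 0.002)
t=0.060: state=(0.950, 0.048, 0.002)
continuing one RK4 step at a time; state shown every 25 steps (Δt=0.5):
t=0.500: state=(0.891, 0.083, 0.026)
t=1.000: state=(0.786, 0.141, 0.073)
t=1.500: state=(0.644, 0.208, 0.148)
t=2.000: state=(0.492, 0.260, 0.248)
t=2.500: state=(0.361, 0.275, 0.364)
t=3.000: state=(0.266, 0.256, 0.478)
t=3.500: state=(0.203, 0.218, 0.579)
t=4.000: state=(0.162, 0.175, 0.663)
t=4.500: state=(0.136, 0.135, 0.729)
t=5.000: state=(0.119, 0.102, 0.779)
t=5.500: state=(0.108, 0.076, 0.817)
t=6.000: state=(0.100, 0.056, 0.844)
t=6.500: state=(0.095, 0.041, 0.865)
t=6.560: state=(0.094, 0.039, 0.867)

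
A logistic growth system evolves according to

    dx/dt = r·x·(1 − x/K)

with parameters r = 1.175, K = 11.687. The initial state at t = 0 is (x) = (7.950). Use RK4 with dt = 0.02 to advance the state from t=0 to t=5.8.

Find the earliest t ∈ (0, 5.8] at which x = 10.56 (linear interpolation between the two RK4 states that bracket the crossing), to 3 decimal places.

t=0.000: state=(7.950)
step 1 (dt=0.02): k1=(2.987), k2=(2.974), k3=(2.974), k4=(2.961); state += dt/6·(k1+2k2+2k3+k4)
t=0.020: state=(8.009)
t=0.040: state=(8.068)
t=0.060: state=(8.127)
continuing one RK4 step at a time; state shown every 10 steps (Δt=0.2):
t=0.200: state=(8.521)
t=0.400: state=(9.033)
t=0.600: state=(9.484)
t=0.800: state=(9.874)
t=1.000: state=(10.206)
t=1.200: state=(10.484)
t=1.260: state=(10.558)
next step: t=1.280: state=(10.582) — x has crossed 10.56
linear interpolation between t=1.260 (10.55783) and t=1.280 (10.58158) → t≈1.262

t = 1.262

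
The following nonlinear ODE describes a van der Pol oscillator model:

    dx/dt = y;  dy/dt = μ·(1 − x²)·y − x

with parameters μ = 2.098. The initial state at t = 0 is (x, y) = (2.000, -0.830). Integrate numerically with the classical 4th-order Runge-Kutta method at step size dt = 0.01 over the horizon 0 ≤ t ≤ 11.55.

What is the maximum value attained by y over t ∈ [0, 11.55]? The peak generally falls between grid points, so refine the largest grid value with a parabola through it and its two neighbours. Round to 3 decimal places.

max y = 3.937

t=0.000: state=(2.000, -0.830)
step 1 (dt=0.01): k1=(-0.830, 3.224), k2=(-0.814, 3.098), k3=(-0.815, 3.103), k4=(-0.799, 2.982); state += dt/6·(k1+2k2+2k3+k4)
t=0.010: state=(1.992, -0.799)
t=0.020: state=(1.984, -0.770)
t=0.030: state=(1.976, -0.744)
continuing one RK4 step at a time; state shown every 50 steps (Δt=0.5):
t=0.500: state=(1.744, -0.412)
t=1.000: state=(1.528, -0.470)
t=1.500: state=(1.258, -0.633)
t=2.000: state=(0.854, -1.060)
t=2.500: state=(0.020, -2.625)
t=3.000: state=(-1.682, -2.455)
t=3.500: state=(-2.009, 0.172)
t=4.000: state=(-1.868, 0.333)
t=4.500: state=(-1.686, 0.397)
t=5.000: state=(-1.465, 0.497)
t=5.500: state=(-1.172, 0.703)
t=6.000: state=(-0.705, 1.283)
t=6.500: state=(0.366, 3.378)
t=7.000: state=(1.910, 1.155)
t=7.500: state=(1.980, -0.254)
t=8.000: state=(1.824, -0.349)
t=8.500: state=(1.634, -0.418)
t=9.000: state=(1.399, -0.535)
t=9.500: state=(1.076, -0.794)
t=10.000: state=(0.520, -1.603)
t=10.500: state=(-0.841, -3.916)
t=11.000: state=(-2.002, -0.358)
t=11.500: state=(-1.945, 0.294)
t=11.550: state=(-1.930, 0.304)
largest grid value and its neighbours: y(6.640)=3.93036, y(6.650)=3.93629, y(6.660)=3.93582
parabola through these three points peaks at t≈6.654 with y≈3.93687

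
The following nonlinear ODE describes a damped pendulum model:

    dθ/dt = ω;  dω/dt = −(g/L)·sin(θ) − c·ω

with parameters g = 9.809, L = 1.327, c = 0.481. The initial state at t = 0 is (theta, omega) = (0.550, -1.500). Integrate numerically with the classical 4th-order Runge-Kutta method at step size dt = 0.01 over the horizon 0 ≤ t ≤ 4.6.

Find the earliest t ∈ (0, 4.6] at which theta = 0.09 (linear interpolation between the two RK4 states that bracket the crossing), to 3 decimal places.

t = 0.260

t=0.000: state=(0.550, -1.500)
step 1 (dt=0.01): k1=(-1.500, -3.142), k2=(-1.516, -3.087), k3=(-1.515, -3.087), k4=(-1.531, -3.031); state += dt/6·(k1+2k2+2k3+k4)
t=0.010: state=(0.535, -1.531)
t=0.020: state=(0.519, -1.561)
t=0.030: state=(0.504, -1.589)
continuing one RK4 step at a time; state shown every 20 steps (Δt=0.2):
t=0.200: state=(0.203, -1.883)
t=0.250: state=(0.109, -1.895)
next step: t=0.260: state=(0.090, -1.893) — theta has crossed 0.09
linear interpolation between t=0.250 (0.10856) and t=0.260 (0.08962) → t≈0.260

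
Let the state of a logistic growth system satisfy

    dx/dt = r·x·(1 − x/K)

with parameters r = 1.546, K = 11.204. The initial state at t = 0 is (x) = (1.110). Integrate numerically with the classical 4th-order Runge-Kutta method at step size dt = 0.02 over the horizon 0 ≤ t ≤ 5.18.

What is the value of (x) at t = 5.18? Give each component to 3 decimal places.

(x) = (11.170)

t=0.000: state=(1.110)
step 1 (dt=0.02): k1=(1.546), k2=(1.565), k3=(1.565), k4=(1.585); state += dt/6·(k1+2k2+2k3+k4)
t=0.020: state=(1.141)
t=0.040: state=(1.173)
t=0.060: state=(1.206)
continuing one RK4 step at a time; state shown every 10 steps (Δt=0.2):
t=0.200: state=(1.460)
t=0.400: state=(1.899)
t=0.600: state=(2.437)
t=0.800: state=(3.078)
t=1.000: state=(3.814)
t=1.200: state=(4.625)
t=1.400: state=(5.481)
t=1.600: state=(6.343)
t=1.800: state=(7.170)
t=2.000: state=(7.929)
t=2.200: state=(8.598)
t=2.400: state=(9.165)
t=2.600: state=(9.631)
t=2.800: state=(10.005)
t=3.000: state=(10.298)
t=3.200: state=(10.524)
t=3.400: state=(10.697)
t=3.600: state=(10.827)
t=3.800: state=(10.925)
t=4.000: state=(10.998)
t=4.200: state=(11.052)
t=4.400: state=(11.092)
t=4.600: state=(11.122)
t=4.800: state=(11.143)
t=5.000: state=(11.159)
t=5.180: state=(11.170)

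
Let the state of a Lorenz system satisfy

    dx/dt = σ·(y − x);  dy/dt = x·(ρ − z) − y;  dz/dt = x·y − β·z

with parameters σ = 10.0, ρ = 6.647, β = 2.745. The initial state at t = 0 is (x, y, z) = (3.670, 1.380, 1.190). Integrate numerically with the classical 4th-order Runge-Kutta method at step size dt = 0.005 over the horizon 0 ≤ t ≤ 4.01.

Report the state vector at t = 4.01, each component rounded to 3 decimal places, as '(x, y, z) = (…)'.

t=0.000: state=(3.670, 1.380, 1.190)
step 1 (dt=0.005): k1=(-22.900, 18.647, 1.798), k2=(-21.861, 18.272, 1.875), k3=(-21.897, 18.286, 1.875), k4=(-20.891, 17.925, 1.947); state += dt/6·(k1+2k2+2k3+k4)
t=0.005: state=(3.561, 1.471, 1.199)
t=0.010: state=(3.461, 1.559, 1.209)
t=0.015: state=(3.370, 1.644, 1.220)
continuing one RK4 step at a time; state shown every 40 steps (Δt=0.2):
t=0.200: state=(3.193, 3.898, 1.986)
t=0.400: state=(4.950, 5.782, 4.380)
t=0.600: state=(5.592, 5.273, 7.408)
t=0.800: state=(4.184, 3.369, 7.467)
t=1.000: state=(3.025, 2.719, 5.871)
t=1.200: state=(2.875, 2.994, 4.637)
t=1.400: state=(3.375, 3.727, 4.295)
t=1.600: state=(4.129, 4.479, 4.914)
t=1.800: state=(4.559, 4.599, 5.976)
t=2.000: state=(4.304, 4.055, 6.430)
t=2.200: state=(3.797, 3.586, 6.047)
t=2.400: state=(3.559, 3.535, 5.465)
t=2.600: state=(3.667, 3.783, 5.179)
t=2.800: state=(3.944, 4.083, 5.314)
t=3.000: state=(4.143, 4.189, 5.677)
t=3.200: state=(4.116, 4.050, 5.913)
t=3.400: state=(3.945, 3.858, 5.857)
t=3.600: state=(3.818, 3.786, 5.647)
t=3.800: state=(3.821, 3.852, 5.497)
t=4.000: state=(3.913, 3.965, 5.505)
t=4.010: state=(3.918, 3.970, 5.509)

(x, y, z) = (3.918, 3.970, 5.509)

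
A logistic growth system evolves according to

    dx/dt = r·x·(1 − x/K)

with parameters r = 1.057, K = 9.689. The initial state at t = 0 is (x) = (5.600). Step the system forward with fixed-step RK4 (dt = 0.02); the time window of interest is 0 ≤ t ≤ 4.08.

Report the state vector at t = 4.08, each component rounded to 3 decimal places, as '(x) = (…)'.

(x) = (9.595)

t=0.000: state=(5.600)
step 1 (dt=0.02): k1=(2.498), k2=(2.494), k3=(2.494), k4=(2.490); state += dt/6·(k1+2k2+2k3+k4)
t=0.020: state=(5.650)
t=0.040: state=(5.700)
t=0.060: state=(5.749)
continuing one RK4 step at a time; state shown every 10 steps (Δt=0.2):
t=0.200: state=(6.090)
t=0.400: state=(6.554)
t=0.600: state=(6.984)
t=0.800: state=(7.377)
t=1.000: state=(7.728)
t=1.200: state=(8.038)
t=1.400: state=(8.308)
t=1.600: state=(8.540)
t=1.800: state=(8.737)
t=2.000: state=(8.904)
t=2.200: state=(9.044)
t=2.400: state=(9.160)
t=2.600: state=(9.256)
t=2.800: state=(9.336)
t=3.000: state=(9.401)
t=3.200: state=(9.455)
t=3.400: state=(9.498)
t=3.600: state=(9.534)
t=3.800: state=(9.563)
t=4.000: state=(9.587)
t=4.080: state=(9.595)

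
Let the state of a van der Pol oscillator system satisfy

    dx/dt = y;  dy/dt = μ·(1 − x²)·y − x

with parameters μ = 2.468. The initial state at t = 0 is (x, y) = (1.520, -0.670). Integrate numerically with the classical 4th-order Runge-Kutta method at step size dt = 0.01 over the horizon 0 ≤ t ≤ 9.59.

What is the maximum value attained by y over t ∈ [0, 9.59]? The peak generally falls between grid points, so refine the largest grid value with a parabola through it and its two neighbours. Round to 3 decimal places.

max y = 4.395

t=0.000: state=(1.520, -0.670)
step 1 (dt=0.01): k1=(-0.670, 0.647), k2=(-0.667, 0.623), k3=(-0.667, 0.623), k4=(-0.664, 0.600); state += dt/6·(k1+2k2+2k3+k4)
t=0.010: state=(1.513, -0.664)
t=0.020: state=(1.507, -0.658)
t=0.030: state=(1.500, -0.653)
continuing one RK4 step at a time; state shown every 50 steps (Δt=0.5):
t=0.500: state=(1.204, -0.678)
t=1.000: state=(0.766, -1.196)
t=1.500: state=(-0.290, -3.580)
t=2.000: state=(-1.949, -0.976)
t=2.500: state=(-1.979, 0.240)
t=3.000: state=(-1.842, 0.298)
t=3.500: state=(-1.682, 0.346)
t=4.000: state=(-1.491, 0.425)
t=4.500: state=(-1.245, 0.580)
t=5.000: state=(-0.870, 0.997)
t=5.500: state=(-0.042, 2.762)
t=6.000: state=(1.781, 2.177)
t=6.500: state=(1.999, -0.202)
t=7.000: state=(1.869, -0.290)
t=7.500: state=(1.713, -0.336)
t=8.000: state=(1.529, -0.407)
t=8.500: state=(1.296, -0.541)
t=9.000: state=(0.957, -0.877)
t=9.500: state=(0.271, -2.199)
t=9.590: state=(0.049, -2.744)
largest grid value and its neighbours: y(5.760)=4.39133, y(5.770)=4.39477, y(5.780)=4.38862
parabola through these three points peaks at t≈5.769 with y≈4.39487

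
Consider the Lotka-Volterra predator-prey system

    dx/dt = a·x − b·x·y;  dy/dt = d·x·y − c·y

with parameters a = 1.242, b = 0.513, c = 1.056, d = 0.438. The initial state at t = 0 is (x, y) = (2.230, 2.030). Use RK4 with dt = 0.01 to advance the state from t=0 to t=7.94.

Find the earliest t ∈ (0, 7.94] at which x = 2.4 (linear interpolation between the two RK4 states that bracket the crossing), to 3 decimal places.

t = 0.349

t=0.000: state=(2.230, 2.030)
step 1 (dt=0.01): k1=(0.447, -0.161), k2=(0.449, -0.159), k3=(0.449, -0.159), k4=(0.450, -0.157); state += dt/6·(k1+2k2+2k3+k4)
t=0.010: state=(2.234, 2.028)
t=0.020: state=(2.239, 2.027)
t=0.030: state=(2.244, 2.025)
t=0.340: state=(2.395, 2.000)
next step: t=0.350: state=(2.401, 2.000) — x has crossed 2.4
linear interpolation between t=0.340 (2.39542) and t=0.350 (2.40061) → t≈0.349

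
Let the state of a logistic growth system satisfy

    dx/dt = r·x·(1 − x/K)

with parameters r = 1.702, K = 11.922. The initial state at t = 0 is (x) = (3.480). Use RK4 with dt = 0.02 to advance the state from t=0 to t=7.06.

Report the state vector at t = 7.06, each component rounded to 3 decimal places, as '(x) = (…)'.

(x) = (11.922)

t=0.000: state=(3.480)
step 1 (dt=0.02): k1=(4.194), k2=(4.224), k3=(4.224), k4=(4.253); state += dt/6·(k1+2k2+2k3+k4)
t=0.020: state=(3.564)
t=0.040: state=(3.650)
t=0.060: state=(3.737)
continuing one RK4 step at a time; state shown every 25 steps (Δt=0.5):
t=0.500: state=(5.856)
t=1.000: state=(8.266)
t=1.500: state=(10.028)
t=2.000: state=(11.032)
t=2.500: state=(11.525)
t=3.000: state=(11.749)
t=3.500: state=(11.848)
t=4.000: state=(11.890)
t=4.500: state=(11.908)
t=5.000: state=(11.916)
t=5.500: state=(11.920)
t=6.000: state=(11.921)
t=6.500: state=(11.922)
t=7.000: state=(11.922)
t=7.060: state=(11.922)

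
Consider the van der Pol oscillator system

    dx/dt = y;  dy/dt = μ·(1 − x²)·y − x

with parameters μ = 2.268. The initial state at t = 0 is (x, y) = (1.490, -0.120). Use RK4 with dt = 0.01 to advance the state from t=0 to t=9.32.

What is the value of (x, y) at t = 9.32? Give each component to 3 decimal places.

t=0.000: state=(1.490, -0.120)
step 1 (dt=0.01): k1=(-0.120, -1.158), k2=(-0.126, -1.142), k3=(-0.126, -1.142), k4=(-0.131, -1.126); state += dt/6·(k1+2k2+2k3+k4)
t=0.010: state=(1.489, -0.131)
t=0.020: state=(1.487, -0.143)
t=0.030: state=(1.486, -0.153)
continuing one RK4 step at a time; state shown every 50 steps (Δt=0.5):
t=0.500: state=(1.329, -0.471)
t=1.000: state=(1.022, -0.794)
t=1.500: state=(0.438, -1.760)
t=2.000: state=(-1.091, -4.075)
t=2.500: state=(-2.017, -0.083)
t=3.000: state=(-1.922, 0.291)
t=3.500: state=(-1.763, 0.346)
t=4.000: state=(-1.574, 0.416)
t=4.500: state=(-1.338, 0.544)
t=5.000: state=(-1.002, 0.848)
t=5.500: state=(-0.373, 1.918)
t=6.000: state=(1.246, 3.923)
t=6.500: state=(2.021, -0.006)
t=7.000: state=(1.914, -0.296)
t=7.500: state=(1.753, -0.349)
t=8.000: state=(1.562, -0.421)
t=8.500: state=(1.322, -0.555)
t=9.000: state=(0.977, -0.877)
t=9.320: state=(0.623, -1.419)

(x, y) = (0.623, -1.419)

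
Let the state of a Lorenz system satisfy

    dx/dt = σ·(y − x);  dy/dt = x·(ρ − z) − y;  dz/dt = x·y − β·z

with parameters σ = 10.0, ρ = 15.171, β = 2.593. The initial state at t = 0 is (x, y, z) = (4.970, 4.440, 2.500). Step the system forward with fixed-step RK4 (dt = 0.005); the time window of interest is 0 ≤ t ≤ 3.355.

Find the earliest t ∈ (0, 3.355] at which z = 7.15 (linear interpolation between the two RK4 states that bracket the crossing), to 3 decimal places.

t=0.000: state=(4.970, 4.440, 2.500)
step 1 (dt=0.005): k1=(-5.300, 58.535, 15.584), k2=(-3.704, 58.028, 16.150), k3=(-3.757, 58.072, 16.158), k4=(-2.209, 57.606, 16.729); state += dt/6·(k1+2k2+2k3+k4)
t=0.005: state=(4.951, 4.730, 2.581)
t=0.010: state=(4.948, 5.016, 2.667)
t=0.015: state=(4.958, 5.299, 2.760)
t=0.125: state=(7.562, 11.278, 7.079)
next step: t=0.130: state=(7.749, 11.524, 7.422) — z has crossed 7.15
linear interpolation between t=0.125 (7.07927) and t=0.130 (7.42172) → t≈0.126

t = 0.126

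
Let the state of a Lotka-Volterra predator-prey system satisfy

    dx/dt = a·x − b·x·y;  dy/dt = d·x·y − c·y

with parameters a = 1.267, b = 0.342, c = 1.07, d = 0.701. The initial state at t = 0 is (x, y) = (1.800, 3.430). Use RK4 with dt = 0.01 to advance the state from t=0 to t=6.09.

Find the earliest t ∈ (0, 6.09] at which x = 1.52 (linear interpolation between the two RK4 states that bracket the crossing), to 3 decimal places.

t=0.000: state=(1.800, 3.430)
step 1 (dt=0.01): k1=(0.169, 0.658), k2=(0.167, 0.661), k3=(0.167, 0.661), k4=(0.165, 0.663); state += dt/6·(k1+2k2+2k3+k4)
t=0.010: state=(1.802, 3.437)
t=0.020: state=(1.803, 3.443)
t=0.030: state=(1.805, 3.450)
continuing one RK4 step at a time; state shown every 20 steps (Δt=0.2):
t=0.200: state=(1.825, 3.571)
t=0.400: state=(1.833, 3.727)
t=0.600: state=(1.820, 3.888)
t=0.800: state=(1.787, 4.043)
t=1.000: state=(1.738, 4.180)
t=1.200: state=(1.676, 4.288)
t=1.400: state=(1.606, 4.357)
t=1.600: state=(1.534, 4.384)
t=1.640: state=(1.520, 4.384)
next step: t=1.650: state=(1.517, 4.384) — x has crossed 1.52
linear interpolation between t=1.640 (1.52026) and t=1.650 (1.51674) → t≈1.641

t = 1.641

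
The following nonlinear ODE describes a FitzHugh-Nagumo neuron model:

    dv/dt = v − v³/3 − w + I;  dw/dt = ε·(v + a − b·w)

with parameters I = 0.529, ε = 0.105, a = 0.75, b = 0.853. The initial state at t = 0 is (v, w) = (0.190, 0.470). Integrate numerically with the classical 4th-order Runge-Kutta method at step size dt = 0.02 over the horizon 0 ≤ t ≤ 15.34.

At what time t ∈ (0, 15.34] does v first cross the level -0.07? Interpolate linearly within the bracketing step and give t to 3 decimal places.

t=0.000: state=(0.190, 0.470)
step 1 (dt=0.02): k1=(0.247, 0.057), k2=(0.249, 0.057), k3=(0.249, 0.057), k4=(0.250, 0.057); state += dt/6·(k1+2k2+2k3+k4)
t=0.020: state=(0.195, 0.471)
t=0.040: state=(0.200, 0.472)
t=0.060: state=(0.205, 0.473)
continuing one RK4 step at a time; state shown every 25 steps (Δt=0.5):
t=0.500: state=(0.339, 0.501)
t=1.000: state=(0.547, 0.540)
t=1.500: state=(0.814, 0.590)
t=2.000: state=(1.098, 0.652)
t=2.500: state=(1.324, 0.724)
t=3.000: state=(1.451, 0.803)
t=3.500: state=(1.495, 0.882)
t=4.000: state=(1.489, 0.959)
t=4.500: state=(1.459, 1.031)
t=5.000: state=(1.414, 1.098)
t=5.500: state=(1.362, 1.160)
t=6.000: state=(1.304, 1.216)
t=6.500: state=(1.240, 1.267)
t=7.000: state=(1.170, 1.311)
t=7.500: state=(1.093, 1.351)
t=8.000: state=(1.005, 1.384)
t=8.500: state=(0.903, 1.411)
t=9.000: state=(0.777, 1.431)
t=9.500: state=(0.615, 1.443)
t=10.000: state=(0.389, 1.444)
t=10.500: state=(0.046, 1.431)
t=10.620: state=(-0.062, 1.425)
next step: t=10.640: state=(-0.082, 1.424) — v has crossed -0.07
linear interpolation between t=10.620 (-0.06226) and t=10.640 (-0.08160) → t≈10.628

t = 10.628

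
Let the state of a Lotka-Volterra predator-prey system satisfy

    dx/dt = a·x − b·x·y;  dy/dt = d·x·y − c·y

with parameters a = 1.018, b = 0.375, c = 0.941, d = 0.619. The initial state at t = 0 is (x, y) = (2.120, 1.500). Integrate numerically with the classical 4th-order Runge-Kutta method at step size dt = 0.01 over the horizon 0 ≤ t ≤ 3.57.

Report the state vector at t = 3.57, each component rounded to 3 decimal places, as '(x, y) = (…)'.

(x, y) = (0.736, 3.101)

t=0.000: state=(2.120, 1.500)
step 1 (dt=0.01): k1=(0.966, 0.557), k2=(0.966, 0.562), k3=(0.966, 0.562), k4=(0.966, 0.568); state += dt/6·(k1+2k2+2k3+k4)
t=0.010: state=(2.130, 1.506)
t=0.020: state=(2.139, 1.511)
t=0.030: state=(2.149, 1.517)
continuing one RK4 step at a time; state shown every 20 steps (Δt=0.2):
t=0.200: state=(2.311, 1.635)
t=0.400: state=(2.489, 1.824)
t=0.600: state=(2.638, 2.076)
t=0.800: state=(2.735, 2.400)
t=1.000: state=(2.760, 2.796)
t=1.200: state=(2.698, 3.250)
t=1.400: state=(2.546, 3.728)
t=1.600: state=(2.319, 4.177)
t=1.800: state=(2.049, 4.535)
t=2.000: state=(1.771, 4.759)
t=2.200: state=(1.514, 4.830)
t=2.400: state=(1.294, 4.759)
t=2.600: state=(1.117, 4.575)
t=2.800: state=(0.981, 4.314)
t=3.000: state=(0.880, 4.009)
t=3.200: state=(0.808, 3.686)
t=3.400: state=(0.760, 3.364)
t=3.570: state=(0.736, 3.101)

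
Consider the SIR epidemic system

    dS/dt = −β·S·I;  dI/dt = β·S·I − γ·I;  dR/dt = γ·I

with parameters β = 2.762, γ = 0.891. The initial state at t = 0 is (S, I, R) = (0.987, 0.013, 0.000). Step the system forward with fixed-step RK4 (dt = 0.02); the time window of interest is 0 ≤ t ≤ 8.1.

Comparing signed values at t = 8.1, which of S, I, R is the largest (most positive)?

largest component: R

t=0.000: state=(0.987, 0.013, 0.000)
step 1 (dt=0.02): k1=(-0.035, 0.024, 0.012), k2=(-0.036, 0.024, 0.012), k3=(-0.036, 0.024, 0.012), k4=(-0.037, 0.025, 0.012); state += dt/6·(k1+2k2+2k3+k4)
t=0.020: state=(0.986, 0.013, 0.000)
t=0.040: state=(0.986, 0.014, 0.000)
t=0.060: state=(0.985, 0.015, 0.001)
continuing one RK4 step at a time; state shown every 25 steps (Δt=0.5):
t=0.500: state=(0.959, 0.032, 0.009)
t=1.000: state=(0.894, 0.074, 0.032)
t=1.500: state=(0.769, 0.151, 0.081)
t=2.000: state=(0.584, 0.247, 0.169)
t=2.500: state=(0.395, 0.310, 0.295)
t=3.000: state=(0.256, 0.309, 0.435)
t=3.500: state=(0.172, 0.264, 0.564)
t=4.000: state=(0.124, 0.207, 0.669)
t=4.500: state=(0.097, 0.154, 0.749)
t=5.000: state=(0.081, 0.111, 0.808)
t=5.500: state=(0.071, 0.079, 0.850)
t=6.000: state=(0.065, 0.056, 0.880)
t=6.500: state=(0.061, 0.039, 0.901)
t=7.000: state=(0.058, 0.027, 0.915)
t=7.500: state=(0.056, 0.019, 0.925)
t=8.000: state=(0.055, 0.013, 0.932)
t=8.100: state=(0.055, 0.012, 0.933)
compare at T: S=0.055, I=0.012, R=0.933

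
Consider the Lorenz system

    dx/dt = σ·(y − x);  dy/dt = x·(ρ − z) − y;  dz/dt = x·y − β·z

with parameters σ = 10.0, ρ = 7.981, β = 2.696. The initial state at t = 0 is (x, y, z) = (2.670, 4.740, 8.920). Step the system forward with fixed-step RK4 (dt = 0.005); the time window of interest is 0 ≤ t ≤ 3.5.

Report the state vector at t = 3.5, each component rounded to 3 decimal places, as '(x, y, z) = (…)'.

(x, y, z) = (4.362, 4.330, 7.067)

t=0.000: state=(2.670, 4.740, 8.920)
step 1 (dt=0.005): k1=(20.700, -7.247, -11.393), k2=(20.001, -7.200, -11.120), k3=(20.020, -7.200, -11.130), k4=(19.339, -7.151, -10.868); state += dt/6·(k1+2k2+2k3+k4)
t=0.005: state=(2.770, 4.704, 8.864)
t=0.010: state=(2.864, 4.669, 8.811)
t=0.015: state=(2.951, 4.634, 8.760)
continuing one RK4 step at a time; state shown every 40 steps (Δt=0.2):
t=0.200: state=(3.860, 3.812, 7.520)
t=0.400: state=(3.762, 3.794, 6.579)
t=0.600: state=(4.035, 4.255, 6.253)
t=0.800: state=(4.499, 4.700, 6.649)
t=1.000: state=(4.699, 4.681, 7.278)
t=1.200: state=(4.476, 4.307, 7.437)
t=1.400: state=(4.173, 4.068, 7.098)
t=1.600: state=(4.106, 4.141, 6.737)
t=1.800: state=(4.267, 4.375, 6.687)
t=2.000: state=(4.456, 4.520, 6.926)
t=2.200: state=(4.484, 4.449, 7.160)
t=2.400: state=(4.359, 4.286, 7.156)
t=2.600: state=(4.247, 4.217, 6.983)
t=2.800: state=(4.250, 4.279, 6.852)
t=3.000: state=(4.335, 4.382, 6.875)
t=3.200: state=(4.403, 4.418, 6.994)
t=3.400: state=(4.391, 4.367, 7.070)
t=3.500: state=(4.362, 4.330, 7.067)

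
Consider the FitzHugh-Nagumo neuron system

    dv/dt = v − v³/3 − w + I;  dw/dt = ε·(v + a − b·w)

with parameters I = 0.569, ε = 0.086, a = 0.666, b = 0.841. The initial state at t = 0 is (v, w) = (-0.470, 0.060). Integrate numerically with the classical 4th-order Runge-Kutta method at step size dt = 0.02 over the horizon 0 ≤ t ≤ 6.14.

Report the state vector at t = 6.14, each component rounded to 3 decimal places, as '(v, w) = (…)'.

(v, w) = (1.733, 0.630)

t=0.000: state=(-0.470, 0.060)
step 1 (dt=0.02): k1=(0.074, 0.013), k2=(0.074, 0.013), k3=(0.074, 0.013), k4=(0.075, 0.013); state += dt/6·(k1+2k2+2k3+k4)
t=0.020: state=(-0.469, 0.060)
t=0.040: state=(-0.467, 0.061)
t=0.060: state=(-0.466, 0.061)
continuing one RK4 step at a time; state shown every 10 steps (Δt=0.2):
t=0.200: state=(-0.454, 0.063)
t=0.400: state=(-0.437, 0.065)
t=0.600: state=(-0.416, 0.069)
t=0.800: state=(-0.393, 0.072)
t=1.000: state=(-0.367, 0.076)
t=1.200: state=(-0.336, 0.080)
t=1.400: state=(-0.300, 0.085)
t=1.600: state=(-0.258, 0.090)
t=1.800: state=(-0.209, 0.096)
t=2.000: state=(-0.151, 0.103)
t=2.200: state=(-0.082, 0.111)
t=2.400: state=(0.000, 0.120)
t=2.600: state=(0.099, 0.131)
t=2.800: state=(0.216, 0.143)
t=3.000: state=(0.355, 0.157)
t=3.200: state=(0.517, 0.174)
t=3.400: state=(0.700, 0.193)
t=3.600: state=(0.898, 0.215)
t=3.800: state=(1.099, 0.240)
t=4.000: state=(1.287, 0.269)
t=4.200: state=(1.446, 0.300)
t=4.400: state=(1.569, 0.333)
t=4.600: state=(1.655, 0.367)
t=4.800: state=(1.710, 0.402)
t=5.000: state=(1.742, 0.437)
t=5.200: state=(1.757, 0.472)
t=5.400: state=(1.762, 0.506)
t=5.600: state=(1.759, 0.541)
t=5.800: state=(1.752, 0.574)
t=6.000: state=(1.741, 0.607)
t=6.140: state=(1.733, 0.630)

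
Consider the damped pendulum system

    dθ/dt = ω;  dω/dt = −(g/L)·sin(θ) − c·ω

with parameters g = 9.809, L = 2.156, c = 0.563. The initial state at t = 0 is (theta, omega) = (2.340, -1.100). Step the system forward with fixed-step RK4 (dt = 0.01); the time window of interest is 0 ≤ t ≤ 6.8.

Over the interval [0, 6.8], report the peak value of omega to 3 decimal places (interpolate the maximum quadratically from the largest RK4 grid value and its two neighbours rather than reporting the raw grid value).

t=0.000: state=(2.340, -1.100)
step 1 (dt=0.01): k1=(-1.100, -2.649), k2=(-1.113, -2.659), k3=(-1.113, -2.660), k4=(-1.127, -2.670); state += dt/6·(k1+2k2+2k3+k4)
t=0.010: state=(2.329, -1.127)
t=0.020: state=(2.317, -1.153)
t=0.030: state=(2.306, -1.180)
continuing one RK4 step at a time; state shown every 25 steps (Δt=0.25):
t=0.250: state=(1.977, -1.827)
t=0.500: state=(1.420, -2.625)
t=0.750: state=(0.684, -3.182)
t=1.000: state=(-0.112, -3.043)
t=1.250: state=(-0.775, -2.172)
t=1.500: state=(-1.173, -0.998)
t=1.750: state=(-1.278, 0.140)
t=2.000: state=(-1.117, 1.115)
t=2.250: state=(-0.743, 1.821)
t=2.500: state=(-0.244, 2.078)
t=2.750: state=(0.250, 1.790)
t=3.000: state=(0.616, 1.094)
t=3.250: state=(0.785, 0.251)
t=3.500: state=(0.747, -0.529)
t=3.750: state=(0.538, -1.103)
t=4.000: state=(0.223, -1.352)
t=4.250: state=(-0.107, -1.229)
t=4.500: state=(-0.366, -0.808)
t=4.750: state=(-0.499, -0.244)
t=5.000: state=(-0.490, 0.301)
t=5.250: state=(-0.360, 0.706)
t=5.500: state=(-0.156, 0.884)
t=5.750: state=(0.061, 0.814)
t=6.000: state=(0.234, 0.543)
t=6.250: state=(0.324, 0.170)
t=6.500: state=(0.320, -0.196)
t=6.750: state=(0.235, -0.465)
t=6.800: state=(0.211, -0.502)
largest grid value and its neighbours: omega(2.480)=2.07804, omega(2.490)=2.07871, omega(2.500)=2.07847
parabola through these three points peaks at t≈2.492 with omega≈2.07874

max omega = 2.079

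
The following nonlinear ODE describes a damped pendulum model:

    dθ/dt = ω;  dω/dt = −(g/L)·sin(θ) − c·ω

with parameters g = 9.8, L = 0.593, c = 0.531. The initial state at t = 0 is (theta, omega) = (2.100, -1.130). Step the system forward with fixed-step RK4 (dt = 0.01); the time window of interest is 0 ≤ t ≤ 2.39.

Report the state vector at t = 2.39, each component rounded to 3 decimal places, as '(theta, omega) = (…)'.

(theta, omega) = (-0.537, -3.146)

t=0.000: state=(2.100, -1.130)
step 1 (dt=0.01): k1=(-1.130, -13.665), k2=(-1.198, -13.676), k3=(-1.198, -13.679), k4=(-1.267, -13.692); state += dt/6·(k1+2k2+2k3+k4)
t=0.010: state=(2.088, -1.267)
t=0.020: state=(2.075, -1.404)
t=0.030: state=(2.060, -1.541)
continuing one RK4 step at a time; state shown every 10 steps (Δt=0.1):
t=0.100: state=(1.918, -2.520)
t=0.200: state=(1.594, -3.961)
t=0.300: state=(1.128, -5.319)
t=0.400: state=(0.545, -6.228)
t=0.500: state=(-0.088, -6.261)
t=0.600: state=(-0.674, -5.332)
t=0.700: state=(-1.133, -3.788)
t=0.800: state=(-1.426, -2.049)
t=0.900: state=(-1.544, -0.338)
t=1.000: state=(-1.496, 1.288)
t=1.100: state=(-1.290, 2.806)
t=1.200: state=(-0.942, 4.106)
t=1.300: state=(-0.484, 4.943)
t=1.400: state=(0.022, 5.050)
t=1.500: state=(0.499, 4.367)
t=1.600: state=(0.876, 3.110)
t=1.700: state=(1.112, 1.591)
t=1.800: state=(1.193, 0.030)
t=1.900: state=(1.121, -1.453)
t=2.000: state=(0.909, -2.750)
t=2.100: state=(0.582, -3.703)
t=2.200: state=(0.186, -4.113)
t=2.300: state=(-0.218, -3.869)
t=2.390: state=(-0.537, -3.146)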